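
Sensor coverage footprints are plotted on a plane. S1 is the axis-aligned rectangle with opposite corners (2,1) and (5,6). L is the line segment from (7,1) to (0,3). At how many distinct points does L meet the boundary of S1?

The segment meets the boundary at (2,2.429), (5,1.571).

2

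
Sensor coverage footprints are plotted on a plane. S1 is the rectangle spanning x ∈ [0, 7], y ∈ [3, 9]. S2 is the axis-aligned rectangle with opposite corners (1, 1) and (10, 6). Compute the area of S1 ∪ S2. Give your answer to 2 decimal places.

By inclusion–exclusion:
Individual areas: |S1| = 42, |S2| = 45.
|S1∩S2|: x∈[1,7], y∈[3,6] → 6·3 = 18.
|S1 ∪ S2| = 87 − 18 = 69.00.

69.00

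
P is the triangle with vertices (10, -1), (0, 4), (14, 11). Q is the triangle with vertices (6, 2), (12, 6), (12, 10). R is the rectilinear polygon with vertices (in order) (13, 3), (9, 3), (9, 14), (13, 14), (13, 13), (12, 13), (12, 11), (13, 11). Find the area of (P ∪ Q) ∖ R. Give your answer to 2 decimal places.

|P ∪ Q| = 70.
|(P ∪ Q) ∩ R| = 21.8333.
|(P ∪ Q) ∖ R| = 70 − 21.8333 = 48.17.

48.17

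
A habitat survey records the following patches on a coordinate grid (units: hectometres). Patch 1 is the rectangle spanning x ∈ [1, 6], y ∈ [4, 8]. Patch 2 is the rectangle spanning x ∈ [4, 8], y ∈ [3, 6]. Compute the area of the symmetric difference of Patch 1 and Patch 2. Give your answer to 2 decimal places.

24.00

|Patch 1∩Patch 2|: x∈[4,6], y∈[4,6] → 2·2 = 4.
|Patch 1 △ Patch 2| = |Patch 1| + |Patch 2| − 2·|Patch 1∩Patch 2| = 20 + 12 − 8 = 24.00.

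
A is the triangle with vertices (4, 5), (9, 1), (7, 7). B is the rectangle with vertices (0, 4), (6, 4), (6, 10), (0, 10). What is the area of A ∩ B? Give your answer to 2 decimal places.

2.71

The intersection is the polygon with vertices (4,5), (6,6.333), (6,4), (5.25,4).
By the shoelace formula its area is 2.71.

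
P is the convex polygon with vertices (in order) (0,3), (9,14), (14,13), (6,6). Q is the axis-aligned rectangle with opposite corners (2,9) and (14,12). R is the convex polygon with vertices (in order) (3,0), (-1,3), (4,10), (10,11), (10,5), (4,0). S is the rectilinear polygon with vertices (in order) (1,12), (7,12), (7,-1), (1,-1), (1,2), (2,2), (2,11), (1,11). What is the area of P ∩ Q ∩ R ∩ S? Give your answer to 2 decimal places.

2.14

The intersection is the polygon with vertices (4.909,9), (6,10.333), (7,10.5), (7,9).
By the shoelace formula its area is 2.14.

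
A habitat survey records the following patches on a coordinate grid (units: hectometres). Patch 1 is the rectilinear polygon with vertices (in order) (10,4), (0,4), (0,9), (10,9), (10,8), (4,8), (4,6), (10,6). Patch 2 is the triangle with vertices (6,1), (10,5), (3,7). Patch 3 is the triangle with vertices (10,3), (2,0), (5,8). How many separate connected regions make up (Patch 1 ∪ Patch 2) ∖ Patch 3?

3

(Patch 1 ∪ Patch 2) ∖ Patch 3 splits into 3 disjoint pieces (area 0.2526, area 25.9896, area 4).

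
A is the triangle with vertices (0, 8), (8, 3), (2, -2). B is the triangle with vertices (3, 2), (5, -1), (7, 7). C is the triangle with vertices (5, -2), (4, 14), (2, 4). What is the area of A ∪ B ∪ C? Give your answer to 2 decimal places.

By inclusion–exclusion:
Individual areas: |A| = 35, |B| = 11, |C| = 21.
|A∩B| = 8.3565.
|A∩C| = 11.3109.
|B∩C| = 4.3098.
|A∩B∩C| = 3.9789.
|A ∪ B ∪ C| = 67 − 23.9772 + 3.9789 = 47.00.

47.00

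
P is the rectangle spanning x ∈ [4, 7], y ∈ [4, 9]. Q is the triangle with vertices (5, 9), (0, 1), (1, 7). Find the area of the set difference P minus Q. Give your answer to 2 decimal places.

|P| = 15, |P∩Q| = 0.55.
|P ∖ Q| = |P| − |P∩Q| = 15 − 0.55 = 14.45.

14.45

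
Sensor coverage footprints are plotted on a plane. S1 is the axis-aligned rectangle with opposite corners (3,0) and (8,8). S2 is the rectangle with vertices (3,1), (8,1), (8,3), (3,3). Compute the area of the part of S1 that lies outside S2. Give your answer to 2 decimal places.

|S1∩S2|: x∈[3,8], y∈[1,3] → 5·2 = 10.
|S1| = 40.
|S1 ∖ S2| = |S1| − |S1∩S2| = 40 − 10 = 30.00.

30.00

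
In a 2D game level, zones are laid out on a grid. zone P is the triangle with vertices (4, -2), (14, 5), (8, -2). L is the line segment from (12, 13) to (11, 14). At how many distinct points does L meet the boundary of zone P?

0

The segment lies entirely outside zone P and never meets its boundary.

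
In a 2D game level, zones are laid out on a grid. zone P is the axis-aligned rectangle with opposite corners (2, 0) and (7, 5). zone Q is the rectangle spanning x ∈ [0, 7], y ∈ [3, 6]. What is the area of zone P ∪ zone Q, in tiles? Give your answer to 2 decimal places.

By inclusion–exclusion:
Individual areas: |zone P| = 25, |zone Q| = 21.
|zone P∩zone Q|: x∈[2,7], y∈[3,5] → 5·2 = 10.
|zone P ∪ zone Q| = 46 − 10 = 36.00.

36.00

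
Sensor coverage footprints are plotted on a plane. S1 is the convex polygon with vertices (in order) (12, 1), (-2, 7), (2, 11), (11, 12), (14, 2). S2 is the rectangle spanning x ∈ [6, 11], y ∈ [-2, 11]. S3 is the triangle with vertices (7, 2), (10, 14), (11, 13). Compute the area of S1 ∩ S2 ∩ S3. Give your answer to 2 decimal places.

The intersection is the polygon with vertices (10.273,11), (7.36,2.989), (7.258,3.032), (9.25,11).
By the shoelace formula its area is 4.54.

4.54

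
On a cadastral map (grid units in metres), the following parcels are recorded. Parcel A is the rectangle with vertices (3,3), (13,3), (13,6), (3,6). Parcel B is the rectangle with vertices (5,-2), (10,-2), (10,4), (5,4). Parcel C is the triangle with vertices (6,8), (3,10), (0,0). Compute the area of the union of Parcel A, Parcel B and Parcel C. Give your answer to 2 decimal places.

71.50

By inclusion–exclusion:
Individual areas: |Parcel A| = 30, |Parcel B| = 30, |Parcel C| = 18.
|Parcel A∩Parcel B|: x∈[5,10], y∈[3,4] → 5·1 = 5.
|Parcel A∩Parcel C| = 1.5.
|Parcel B∩Parcel C| = 0.
|Parcel A∩Parcel B∩Parcel C| = 0.
|Parcel A ∪ Parcel B ∪ Parcel C| = 78 − 6.5 + 0 = 71.50.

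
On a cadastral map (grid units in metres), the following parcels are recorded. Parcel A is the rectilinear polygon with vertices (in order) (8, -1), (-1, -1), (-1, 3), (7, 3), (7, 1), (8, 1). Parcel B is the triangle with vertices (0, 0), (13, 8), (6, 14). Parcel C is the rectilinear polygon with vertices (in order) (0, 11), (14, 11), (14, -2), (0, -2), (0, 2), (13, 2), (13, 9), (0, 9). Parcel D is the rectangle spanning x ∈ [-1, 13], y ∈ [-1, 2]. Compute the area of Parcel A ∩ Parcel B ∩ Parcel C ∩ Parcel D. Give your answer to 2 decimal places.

2.39

The intersection is the polygon with vertices (0.857,2), (3.25,2), (0,0).
By the shoelace formula its area is 2.39.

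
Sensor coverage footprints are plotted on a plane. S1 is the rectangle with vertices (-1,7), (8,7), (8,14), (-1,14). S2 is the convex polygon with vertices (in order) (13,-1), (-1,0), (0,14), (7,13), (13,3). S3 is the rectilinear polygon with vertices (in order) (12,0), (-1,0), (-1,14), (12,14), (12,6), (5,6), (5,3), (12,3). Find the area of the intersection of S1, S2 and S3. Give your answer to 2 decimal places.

The intersection is the polygon with vertices (-0.5,7), (0,14), (7,13), (8,11.333), (8,7).
By the shoelace formula its area is 52.42.

52.42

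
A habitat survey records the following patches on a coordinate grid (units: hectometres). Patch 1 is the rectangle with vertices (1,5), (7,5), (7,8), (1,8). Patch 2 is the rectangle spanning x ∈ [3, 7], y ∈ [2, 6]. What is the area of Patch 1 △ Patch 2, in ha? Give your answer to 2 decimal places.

26.00

|Patch 1∩Patch 2|: x∈[3,7], y∈[5,6] → 4·1 = 4.
|Patch 1 △ Patch 2| = |Patch 1| + |Patch 2| − 2·|Patch 1∩Patch 2| = 18 + 16 − 8 = 26.00.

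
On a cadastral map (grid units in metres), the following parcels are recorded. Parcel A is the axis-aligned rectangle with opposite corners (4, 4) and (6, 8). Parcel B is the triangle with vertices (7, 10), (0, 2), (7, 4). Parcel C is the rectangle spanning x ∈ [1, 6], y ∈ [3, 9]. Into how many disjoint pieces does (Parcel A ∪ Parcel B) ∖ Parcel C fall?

(Parcel A ∪ Parcel B) ∖ Parcel C splits into 2 disjoint pieces (area 5.5714, area 1.3214).

2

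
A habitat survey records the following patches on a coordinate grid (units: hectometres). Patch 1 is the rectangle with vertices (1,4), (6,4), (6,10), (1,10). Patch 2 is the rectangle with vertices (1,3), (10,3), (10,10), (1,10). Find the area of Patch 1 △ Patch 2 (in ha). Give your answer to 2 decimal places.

33.00

|Patch 1∩Patch 2|: x∈[1,6], y∈[4,10] → 5·6 = 30.
|Patch 1 △ Patch 2| = |Patch 1| + |Patch 2| − 2·|Patch 1∩Patch 2| = 30 + 63 − 60 = 33.00.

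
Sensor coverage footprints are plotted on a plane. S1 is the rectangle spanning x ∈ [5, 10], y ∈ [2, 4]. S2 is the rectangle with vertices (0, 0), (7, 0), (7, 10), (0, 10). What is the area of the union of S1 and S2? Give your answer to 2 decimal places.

76.00

By inclusion–exclusion:
Individual areas: |S1| = 10, |S2| = 70.
|S1∩S2|: x∈[5,7], y∈[2,4] → 2·2 = 4.
|S1 ∪ S2| = 80 − 4 = 76.00.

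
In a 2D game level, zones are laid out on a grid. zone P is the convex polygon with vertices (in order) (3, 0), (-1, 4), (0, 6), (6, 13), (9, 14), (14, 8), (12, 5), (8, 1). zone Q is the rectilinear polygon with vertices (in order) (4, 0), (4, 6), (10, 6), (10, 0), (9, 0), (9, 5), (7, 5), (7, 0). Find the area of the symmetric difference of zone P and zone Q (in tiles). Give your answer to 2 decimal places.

|zone P| = 122, |zone Q| = 26, |zone P∩zone Q| = 22.
|zone P △ zone Q| = |zone P| + |zone Q| − 2·|zone P∩zone Q| = 122 + 26 − 44 = 104.00.

104.00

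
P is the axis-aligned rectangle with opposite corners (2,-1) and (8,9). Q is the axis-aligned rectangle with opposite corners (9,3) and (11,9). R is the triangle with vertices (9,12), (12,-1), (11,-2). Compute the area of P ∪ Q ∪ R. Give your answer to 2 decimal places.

76.85

By inclusion–exclusion:
Individual areas: |P| = 60, |Q| = 12, |R| = 8.
|P∩Q| = 0 (no overlap).
|P∩R| = 0.
|Q∩R| = 3.152.
|P∩Q∩R| = 0.
|P ∪ Q ∪ R| = 80 − 3.152 + 0 = 76.85.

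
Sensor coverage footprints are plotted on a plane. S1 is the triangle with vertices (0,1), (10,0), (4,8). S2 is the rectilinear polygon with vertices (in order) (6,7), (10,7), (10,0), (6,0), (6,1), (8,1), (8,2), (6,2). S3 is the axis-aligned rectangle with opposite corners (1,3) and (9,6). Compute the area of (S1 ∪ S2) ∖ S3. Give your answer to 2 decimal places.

34.30

|S1 ∪ S2| = 55.1333.
|(S1 ∪ S2) ∩ S3| = 20.8333.
|(S1 ∪ S2) ∖ S3| = 55.1333 − 20.8333 = 34.30.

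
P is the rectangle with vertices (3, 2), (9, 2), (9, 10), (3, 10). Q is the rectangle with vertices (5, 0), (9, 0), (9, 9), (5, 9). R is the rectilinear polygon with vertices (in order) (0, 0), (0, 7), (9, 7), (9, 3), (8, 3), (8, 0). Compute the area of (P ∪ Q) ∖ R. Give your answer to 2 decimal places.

21.00

|P ∪ Q| = 56.
|(P ∪ Q) ∩ R| = 35.
|(P ∪ Q) ∖ R| = 56 − 35 = 21.00.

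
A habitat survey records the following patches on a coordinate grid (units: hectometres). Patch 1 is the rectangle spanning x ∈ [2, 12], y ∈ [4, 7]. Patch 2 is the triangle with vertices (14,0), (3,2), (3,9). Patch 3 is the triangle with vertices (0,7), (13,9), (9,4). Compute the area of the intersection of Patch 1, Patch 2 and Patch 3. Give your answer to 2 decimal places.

The intersection is the polygon with vertices (9.044,4.055), (9,4), (3,6), (3,7), (5.444,7).
By the shoelace formula its area is 6.83.

6.83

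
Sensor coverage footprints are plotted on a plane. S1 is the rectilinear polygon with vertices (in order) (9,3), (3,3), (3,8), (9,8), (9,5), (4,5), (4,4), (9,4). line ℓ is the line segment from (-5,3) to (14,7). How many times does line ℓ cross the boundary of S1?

4

The segment meets the boundary at (9,5.947), (4.5,5), (4,4.895), (3,4.684).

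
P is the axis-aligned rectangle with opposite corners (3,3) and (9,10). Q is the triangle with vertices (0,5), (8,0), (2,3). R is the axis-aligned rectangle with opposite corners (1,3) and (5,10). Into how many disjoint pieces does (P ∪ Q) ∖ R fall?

(P ∪ Q) ∖ R splits into 3 disjoint pieces (area 28, area 1.8, area 0.1875).

3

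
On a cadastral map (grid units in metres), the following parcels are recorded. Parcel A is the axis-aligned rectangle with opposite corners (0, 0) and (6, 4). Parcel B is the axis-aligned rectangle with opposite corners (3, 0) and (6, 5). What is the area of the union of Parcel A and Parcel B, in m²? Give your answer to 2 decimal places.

By inclusion–exclusion:
Individual areas: |Parcel A| = 24, |Parcel B| = 15.
|Parcel A∩Parcel B|: x∈[3,6], y∈[0,4] → 3·4 = 12.
|Parcel A ∪ Parcel B| = 39 − 12 = 27.00.

27.00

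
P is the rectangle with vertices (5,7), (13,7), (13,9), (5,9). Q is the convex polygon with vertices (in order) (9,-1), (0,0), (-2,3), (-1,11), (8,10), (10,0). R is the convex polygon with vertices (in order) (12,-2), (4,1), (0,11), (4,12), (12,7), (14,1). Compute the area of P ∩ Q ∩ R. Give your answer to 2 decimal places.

The intersection is the polygon with vertices (5,9), (8.2,9), (8.6,7), (5,7).
By the shoelace formula its area is 6.80.

6.80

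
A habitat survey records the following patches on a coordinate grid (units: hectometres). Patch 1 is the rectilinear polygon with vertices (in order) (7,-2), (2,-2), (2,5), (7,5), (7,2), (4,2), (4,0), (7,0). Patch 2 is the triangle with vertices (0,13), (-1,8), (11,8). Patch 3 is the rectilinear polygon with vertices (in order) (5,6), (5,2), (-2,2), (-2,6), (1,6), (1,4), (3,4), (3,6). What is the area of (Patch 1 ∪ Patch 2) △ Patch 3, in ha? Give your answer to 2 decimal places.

|Patch 1 ∪ Patch 2| = 59.
|(Patch 1 ∪ Patch 2) ∩ Patch 3| = 8.
|(Patch 1 ∪ Patch 2) △ Patch 3| = 59 + 24 − 16 = 67.00.

67.00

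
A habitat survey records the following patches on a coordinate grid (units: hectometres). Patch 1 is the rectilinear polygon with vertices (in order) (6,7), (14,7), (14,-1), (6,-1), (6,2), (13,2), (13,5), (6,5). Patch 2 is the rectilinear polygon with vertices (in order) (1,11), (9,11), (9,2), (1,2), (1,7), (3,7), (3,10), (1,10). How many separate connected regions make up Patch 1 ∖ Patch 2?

1

Patch 1 ∖ Patch 2 is a single connected region.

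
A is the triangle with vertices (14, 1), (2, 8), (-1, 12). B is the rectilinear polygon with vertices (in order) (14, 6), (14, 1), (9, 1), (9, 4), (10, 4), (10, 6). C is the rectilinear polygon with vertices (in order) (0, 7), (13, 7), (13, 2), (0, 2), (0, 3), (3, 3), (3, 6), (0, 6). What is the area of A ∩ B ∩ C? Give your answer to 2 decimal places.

1.40

The intersection is the polygon with vertices (9,4), (9.909,4), (12.636,2), (12.286,2), (9,3.917).
By the shoelace formula its area is 1.40.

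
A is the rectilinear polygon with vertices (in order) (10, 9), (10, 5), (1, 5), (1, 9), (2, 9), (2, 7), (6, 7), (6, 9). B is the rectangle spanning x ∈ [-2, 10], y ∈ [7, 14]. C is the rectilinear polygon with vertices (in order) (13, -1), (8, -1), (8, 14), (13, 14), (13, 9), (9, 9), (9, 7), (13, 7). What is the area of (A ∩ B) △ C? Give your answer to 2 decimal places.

|A ∩ B| = 10.
|(A ∩ B) ∩ C| = 2.
|(A ∩ B) △ C| = 10 + 67 − 4 = 73.00.

73.00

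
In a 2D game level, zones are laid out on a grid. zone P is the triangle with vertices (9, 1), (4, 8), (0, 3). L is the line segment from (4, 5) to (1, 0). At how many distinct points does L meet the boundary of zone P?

1

The segment meets the boundary at (2.471,2.451).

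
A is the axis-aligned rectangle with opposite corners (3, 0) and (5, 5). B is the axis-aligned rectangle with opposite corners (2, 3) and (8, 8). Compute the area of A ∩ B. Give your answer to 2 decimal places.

4.00

|A∩B|: x∈[3,5], y∈[3,5] → 2·2 = 4.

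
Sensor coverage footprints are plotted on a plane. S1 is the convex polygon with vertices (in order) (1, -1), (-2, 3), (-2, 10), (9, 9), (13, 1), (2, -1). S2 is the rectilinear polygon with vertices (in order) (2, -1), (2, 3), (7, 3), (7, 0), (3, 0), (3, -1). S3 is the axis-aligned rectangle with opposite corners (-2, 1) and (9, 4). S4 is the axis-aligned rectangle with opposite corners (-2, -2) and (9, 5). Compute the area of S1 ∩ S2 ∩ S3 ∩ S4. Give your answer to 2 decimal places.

10.00

The intersection is the polygon with vertices (7,3), (7,1), (2,1), (2,3).
By the shoelace formula its area is 10.00.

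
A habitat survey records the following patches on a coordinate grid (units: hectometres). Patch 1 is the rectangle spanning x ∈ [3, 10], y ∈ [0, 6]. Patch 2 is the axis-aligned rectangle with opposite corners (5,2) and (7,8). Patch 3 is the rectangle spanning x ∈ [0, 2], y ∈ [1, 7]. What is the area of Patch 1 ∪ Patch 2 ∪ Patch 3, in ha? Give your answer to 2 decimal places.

By inclusion–exclusion:
Individual areas: |Patch 1| = 42, |Patch 2| = 12, |Patch 3| = 12.
|Patch 1∩Patch 2|: x∈[5,7], y∈[2,6] → 2·4 = 8.
|Patch 1∩Patch 3| = 0 (no overlap).
|Patch 2∩Patch 3| = 0 (no overlap).
|Patch 1∩Patch 2∩Patch 3| = 0.
|Patch 1 ∪ Patch 2 ∪ Patch 3| = 66 − 8 + 0 = 58.00.

58.00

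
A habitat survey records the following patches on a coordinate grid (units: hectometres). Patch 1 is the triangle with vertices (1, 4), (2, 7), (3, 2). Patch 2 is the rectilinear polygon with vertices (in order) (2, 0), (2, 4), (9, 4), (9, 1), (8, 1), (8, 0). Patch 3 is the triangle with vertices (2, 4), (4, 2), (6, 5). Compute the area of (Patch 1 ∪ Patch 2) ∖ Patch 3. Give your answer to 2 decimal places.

26.52

|Patch 1 ∪ Patch 2| = 29.9.
|(Patch 1 ∪ Patch 2) ∩ Patch 3| = 3.3762.
|(Patch 1 ∪ Patch 2) ∖ Patch 3| = 29.9 − 3.3762 = 26.52.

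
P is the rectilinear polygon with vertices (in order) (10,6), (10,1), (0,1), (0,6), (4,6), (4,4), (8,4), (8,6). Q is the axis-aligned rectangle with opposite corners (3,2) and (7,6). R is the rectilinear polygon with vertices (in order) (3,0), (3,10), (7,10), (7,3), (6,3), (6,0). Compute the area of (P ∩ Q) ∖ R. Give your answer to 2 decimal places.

|P ∩ Q| = 10.
|(P ∩ Q) ∩ R| = 9.
|(P ∩ Q) ∖ R| = 10 − 9 = 1.00.

1.00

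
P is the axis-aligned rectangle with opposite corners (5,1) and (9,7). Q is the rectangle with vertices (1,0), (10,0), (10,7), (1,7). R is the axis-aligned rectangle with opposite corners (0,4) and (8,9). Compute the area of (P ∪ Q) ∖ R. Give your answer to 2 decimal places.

|P ∪ Q| = 63.
|(P ∪ Q) ∩ R| = 21.
|(P ∪ Q) ∖ R| = 63 − 21 = 42.00.

42.00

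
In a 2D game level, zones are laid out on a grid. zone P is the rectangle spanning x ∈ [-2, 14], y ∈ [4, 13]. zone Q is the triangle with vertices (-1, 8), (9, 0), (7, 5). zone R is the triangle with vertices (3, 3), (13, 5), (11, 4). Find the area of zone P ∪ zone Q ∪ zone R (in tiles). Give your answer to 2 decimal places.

151.67

By inclusion–exclusion:
Individual areas: |zone P| = 144, |zone Q| = 17, |zone R| = 3.
|zone P∩zone Q| = 10.2.
|zone P∩zone R| = 1.5.
|zone Q∩zone R| = 0.6306.
|zone P∩zone Q∩zone R| = 0.
|zone P ∪ zone Q ∪ zone R| = 164 − 12.3306 + 0 = 151.67.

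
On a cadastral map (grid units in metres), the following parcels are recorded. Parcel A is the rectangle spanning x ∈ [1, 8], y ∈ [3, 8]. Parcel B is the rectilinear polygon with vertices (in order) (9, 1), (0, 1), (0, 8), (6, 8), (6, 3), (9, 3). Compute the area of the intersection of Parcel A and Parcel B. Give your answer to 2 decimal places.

25.00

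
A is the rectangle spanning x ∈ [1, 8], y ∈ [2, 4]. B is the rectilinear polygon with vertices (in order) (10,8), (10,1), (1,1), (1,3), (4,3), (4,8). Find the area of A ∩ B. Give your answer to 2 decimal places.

11.00

The intersection is the polygon with vertices (8,4), (8,2), (1,2), (1,3), (4,3), (4,4).
By the shoelace formula its area is 11.00.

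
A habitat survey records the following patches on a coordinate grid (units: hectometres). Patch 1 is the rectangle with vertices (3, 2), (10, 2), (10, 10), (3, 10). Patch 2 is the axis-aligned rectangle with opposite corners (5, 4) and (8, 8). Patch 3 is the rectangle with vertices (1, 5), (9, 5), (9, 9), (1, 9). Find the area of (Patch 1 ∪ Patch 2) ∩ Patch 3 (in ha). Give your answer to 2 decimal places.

24.00

The region (Patch 1 ∪ Patch 2) ∩ Patch 3 is the polygon with vertices (3,9), (9,9), (9,5), (3,5).
By the shoelace formula its area is 24.00.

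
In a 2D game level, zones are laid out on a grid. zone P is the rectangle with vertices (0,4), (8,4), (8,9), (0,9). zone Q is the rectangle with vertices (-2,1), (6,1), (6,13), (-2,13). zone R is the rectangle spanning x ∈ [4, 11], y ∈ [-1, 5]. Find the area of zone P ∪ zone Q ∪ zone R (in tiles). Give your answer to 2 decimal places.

By inclusion–exclusion:
Individual areas: |zone P| = 40, |zone Q| = 96, |zone R| = 42.
|zone P∩zone Q|: x∈[0,6], y∈[4,9] → 6·5 = 30.
|zone P∩zone R|: x∈[4,8], y∈[4,5] → 4·1 = 4.
|zone Q∩zone R|: x∈[4,6], y∈[1,5] → 2·4 = 8.
|zone P∩zone Q∩zone R| = 2.
|zone P ∪ zone Q ∪ zone R| = 178 − 42 + 2 = 138.00.

138.00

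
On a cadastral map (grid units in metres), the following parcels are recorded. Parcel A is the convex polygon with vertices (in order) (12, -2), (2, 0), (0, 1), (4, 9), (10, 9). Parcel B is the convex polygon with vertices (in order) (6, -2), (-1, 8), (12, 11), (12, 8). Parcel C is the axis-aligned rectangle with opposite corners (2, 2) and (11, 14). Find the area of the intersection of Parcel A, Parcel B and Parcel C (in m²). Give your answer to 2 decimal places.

50.15

The intersection is the polygon with vertices (2,3.714), (2,5), (4,9), (10,9), (10.605,5.674), (8.4,2), (3.2,2).
By the shoelace formula its area is 50.15.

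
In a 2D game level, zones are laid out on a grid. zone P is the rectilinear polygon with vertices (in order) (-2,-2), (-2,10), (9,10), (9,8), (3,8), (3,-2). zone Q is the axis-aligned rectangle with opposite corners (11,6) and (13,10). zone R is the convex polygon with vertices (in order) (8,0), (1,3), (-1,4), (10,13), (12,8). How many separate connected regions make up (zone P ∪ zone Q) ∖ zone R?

2

(zone P ∪ zone Q) ∖ zone R splits into 2 disjoint pieces (area 53.8196, area 5.8).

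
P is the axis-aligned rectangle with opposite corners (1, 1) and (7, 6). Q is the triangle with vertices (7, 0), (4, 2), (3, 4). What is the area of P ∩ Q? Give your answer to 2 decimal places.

1.75

The intersection is the polygon with vertices (5.5,1), (4,2), (3,4), (6,1).
By the shoelace formula its area is 1.75.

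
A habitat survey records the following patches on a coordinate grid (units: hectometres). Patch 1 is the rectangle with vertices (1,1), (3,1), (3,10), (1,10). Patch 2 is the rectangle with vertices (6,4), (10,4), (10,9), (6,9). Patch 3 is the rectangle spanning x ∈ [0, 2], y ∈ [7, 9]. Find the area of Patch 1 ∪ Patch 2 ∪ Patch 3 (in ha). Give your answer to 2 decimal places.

40.00

By inclusion–exclusion:
Individual areas: |Patch 1| = 18, |Patch 2| = 20, |Patch 3| = 4.
|Patch 1∩Patch 2| = 0 (no overlap).
|Patch 1∩Patch 3|: x∈[1,2], y∈[7,9] → 1·2 = 2.
|Patch 2∩Patch 3| = 0 (no overlap).
|Patch 1∩Patch 2∩Patch 3| = 0.
|Patch 1 ∪ Patch 2 ∪ Patch 3| = 42 − 2 + 0 = 40.00.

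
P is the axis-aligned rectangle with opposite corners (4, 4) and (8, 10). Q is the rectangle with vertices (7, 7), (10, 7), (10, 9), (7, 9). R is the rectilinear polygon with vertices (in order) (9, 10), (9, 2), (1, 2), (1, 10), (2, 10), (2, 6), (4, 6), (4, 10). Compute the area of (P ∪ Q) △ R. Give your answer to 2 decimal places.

32.00

|P ∪ Q| = 28.
|(P ∪ Q) ∩ R| = 26.
|(P ∪ Q) △ R| = 28 + 56 − 52 = 32.00.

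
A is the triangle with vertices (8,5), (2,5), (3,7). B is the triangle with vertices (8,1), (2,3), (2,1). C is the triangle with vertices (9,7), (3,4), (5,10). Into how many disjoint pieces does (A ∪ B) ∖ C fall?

(A ∪ B) ∖ C splits into 3 disjoint pieces (area 1, area 2.1569, area 6).

3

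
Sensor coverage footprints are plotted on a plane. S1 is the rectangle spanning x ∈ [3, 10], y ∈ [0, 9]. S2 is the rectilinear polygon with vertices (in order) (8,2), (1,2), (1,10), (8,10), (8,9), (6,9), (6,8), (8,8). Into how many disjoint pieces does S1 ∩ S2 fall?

S1 ∩ S2 is a single connected region.

1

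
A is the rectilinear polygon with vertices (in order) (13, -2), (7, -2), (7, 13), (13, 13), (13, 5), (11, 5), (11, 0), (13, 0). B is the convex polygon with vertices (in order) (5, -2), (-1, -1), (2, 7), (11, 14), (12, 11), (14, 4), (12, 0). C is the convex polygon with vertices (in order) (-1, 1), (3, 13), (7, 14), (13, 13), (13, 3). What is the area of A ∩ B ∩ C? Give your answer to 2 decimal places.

51.00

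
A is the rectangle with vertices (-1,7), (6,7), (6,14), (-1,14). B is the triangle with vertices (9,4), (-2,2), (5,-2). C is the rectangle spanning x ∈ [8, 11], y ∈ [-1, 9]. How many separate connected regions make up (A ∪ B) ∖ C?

(A ∪ B) ∖ C splits into 2 disjoint pieces (area 49, area 28.3409).

2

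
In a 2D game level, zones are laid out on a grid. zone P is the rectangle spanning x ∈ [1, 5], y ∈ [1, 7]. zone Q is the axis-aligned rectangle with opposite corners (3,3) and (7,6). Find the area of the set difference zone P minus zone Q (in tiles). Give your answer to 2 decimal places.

|zone P∩zone Q|: x∈[3,5], y∈[3,6] → 2·3 = 6.
|zone P| = 24.
|zone P ∖ zone Q| = |zone P| − |zone P∩zone Q| = 24 − 6 = 18.00.

18.00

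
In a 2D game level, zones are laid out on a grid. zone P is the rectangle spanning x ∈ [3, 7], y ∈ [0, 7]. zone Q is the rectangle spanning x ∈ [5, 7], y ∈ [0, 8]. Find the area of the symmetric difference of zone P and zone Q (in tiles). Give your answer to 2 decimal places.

|zone P∩zone Q|: x∈[5,7], y∈[0,7] → 2·7 = 14.
|zone P △ zone Q| = |zone P| + |zone Q| − 2·|zone P∩zone Q| = 28 + 16 − 28 = 16.00.

16.00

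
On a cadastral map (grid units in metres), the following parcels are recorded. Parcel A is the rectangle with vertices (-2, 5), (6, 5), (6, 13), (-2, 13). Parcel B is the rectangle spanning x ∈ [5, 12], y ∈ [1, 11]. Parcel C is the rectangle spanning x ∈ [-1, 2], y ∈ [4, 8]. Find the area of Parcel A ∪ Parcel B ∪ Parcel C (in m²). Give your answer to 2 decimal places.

131.00

By inclusion–exclusion:
Individual areas: |Parcel A| = 64, |Parcel B| = 70, |Parcel C| = 12.
|Parcel A∩Parcel B|: x∈[5,6], y∈[5,11] → 1·6 = 6.
|Parcel A∩Parcel C|: x∈[-1,2], y∈[5,8] → 3·3 = 9.
|Parcel B∩Parcel C| = 0 (no overlap).
|Parcel A∩Parcel B∩Parcel C| = 0.
|Parcel A ∪ Parcel B ∪ Parcel C| = 146 − 15 + 0 = 131.00.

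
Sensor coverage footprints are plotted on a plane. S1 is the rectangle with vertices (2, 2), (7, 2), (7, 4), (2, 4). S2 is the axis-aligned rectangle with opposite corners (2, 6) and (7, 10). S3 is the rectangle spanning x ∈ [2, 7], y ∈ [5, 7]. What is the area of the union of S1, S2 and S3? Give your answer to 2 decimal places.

35.00

By inclusion–exclusion:
Individual areas: |S1| = 10, |S2| = 20, |S3| = 10.
|S1∩S2| = 0 (no overlap).
|S1∩S3| = 0 (no overlap).
|S2∩S3|: x∈[2,7], y∈[6,7] → 5·1 = 5.
|S1∩S2∩S3| = 0.
|S1 ∪ S2 ∪ S3| = 40 − 5 + 0 = 35.00.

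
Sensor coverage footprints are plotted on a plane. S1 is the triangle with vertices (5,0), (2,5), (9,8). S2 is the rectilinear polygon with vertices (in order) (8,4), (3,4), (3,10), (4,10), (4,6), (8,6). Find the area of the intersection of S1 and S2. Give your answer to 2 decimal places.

8.62

The intersection is the polygon with vertices (4.333,6), (8,6), (7,4), (3,4), (3,5.429).
By the shoelace formula its area is 8.62.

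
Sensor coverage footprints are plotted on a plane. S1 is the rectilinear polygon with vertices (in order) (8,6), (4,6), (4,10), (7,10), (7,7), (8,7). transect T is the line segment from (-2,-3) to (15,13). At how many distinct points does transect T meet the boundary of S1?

The segment meets the boundary at (8,6.412), (7.562,6).

2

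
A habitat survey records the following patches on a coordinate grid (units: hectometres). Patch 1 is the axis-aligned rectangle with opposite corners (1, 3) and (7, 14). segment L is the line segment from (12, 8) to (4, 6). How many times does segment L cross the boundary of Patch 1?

1

The segment meets the boundary at (7,6.75).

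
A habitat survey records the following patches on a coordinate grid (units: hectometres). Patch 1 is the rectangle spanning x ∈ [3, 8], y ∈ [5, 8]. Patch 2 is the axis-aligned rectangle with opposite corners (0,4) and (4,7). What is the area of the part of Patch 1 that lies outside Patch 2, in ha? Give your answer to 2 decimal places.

13.00

|Patch 1∩Patch 2|: x∈[3,4], y∈[5,7] → 1·2 = 2.
|Patch 1| = 15.
|Patch 1 ∖ Patch 2| = |Patch 1| − |Patch 1∩Patch 2| = 15 − 2 = 13.00.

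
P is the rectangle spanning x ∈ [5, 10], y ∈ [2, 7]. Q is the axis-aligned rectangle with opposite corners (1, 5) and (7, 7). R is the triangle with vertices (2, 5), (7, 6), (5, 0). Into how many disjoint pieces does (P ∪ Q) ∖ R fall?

(P ∪ Q) ∖ R is a single connected region.

1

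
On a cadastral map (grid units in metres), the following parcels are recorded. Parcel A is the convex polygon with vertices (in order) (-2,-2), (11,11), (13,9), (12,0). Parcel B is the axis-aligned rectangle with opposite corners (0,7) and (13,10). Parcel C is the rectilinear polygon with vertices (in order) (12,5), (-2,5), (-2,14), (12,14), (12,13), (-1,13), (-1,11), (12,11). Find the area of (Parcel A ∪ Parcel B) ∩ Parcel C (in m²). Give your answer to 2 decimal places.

49.00

The region (Parcel A ∪ Parcel B) ∩ Parcel C is the polygon with vertices (0,7), (0,10), (10,10), (11,11), (12,10), (12,5), (5,5), (7,7).
By the shoelace formula its area is 49.00.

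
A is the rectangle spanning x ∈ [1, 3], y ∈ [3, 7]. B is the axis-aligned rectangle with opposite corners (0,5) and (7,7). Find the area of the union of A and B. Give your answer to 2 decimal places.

18.00

By inclusion–exclusion:
Individual areas: |A| = 8, |B| = 14.
|A∩B|: x∈[1,3], y∈[5,7] → 2·2 = 4.
|A ∪ B| = 22 − 4 = 18.00.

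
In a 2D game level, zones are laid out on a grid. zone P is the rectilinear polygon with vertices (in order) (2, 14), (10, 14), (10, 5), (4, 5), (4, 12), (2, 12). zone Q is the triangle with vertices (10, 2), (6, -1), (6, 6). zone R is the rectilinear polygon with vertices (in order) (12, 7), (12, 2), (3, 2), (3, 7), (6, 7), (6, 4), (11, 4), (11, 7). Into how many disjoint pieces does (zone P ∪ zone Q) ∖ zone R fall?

(zone P ∪ zone Q) ∖ zone R splits into 2 disjoint pieces (area 55.5, area 6).

2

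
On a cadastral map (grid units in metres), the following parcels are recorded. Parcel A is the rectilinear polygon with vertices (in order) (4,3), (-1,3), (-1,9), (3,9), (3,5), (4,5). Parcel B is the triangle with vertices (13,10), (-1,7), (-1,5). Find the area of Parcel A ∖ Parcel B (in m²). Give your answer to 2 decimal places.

|Parcel A| = 26, |Parcel A∩Parcel B| = 6.8571.
|Parcel A ∖ Parcel B| = |Parcel A| − |Parcel A∩Parcel B| = 26 − 6.8571 = 19.14.

19.14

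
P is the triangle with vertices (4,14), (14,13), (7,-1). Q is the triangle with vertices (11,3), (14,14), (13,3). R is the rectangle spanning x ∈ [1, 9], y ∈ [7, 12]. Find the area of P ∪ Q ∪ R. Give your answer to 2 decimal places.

103.84

By inclusion–exclusion:
Individual areas: |P| = 73.5, |Q| = 11, |R| = 40.
|P∩Q| = 0.1567.
|P∩R| = 20.5.
|Q∩R| = 0.
|P∩Q∩R| = 0.
|P ∪ Q ∪ R| = 124.5 − 20.6567 + 0 = 103.84.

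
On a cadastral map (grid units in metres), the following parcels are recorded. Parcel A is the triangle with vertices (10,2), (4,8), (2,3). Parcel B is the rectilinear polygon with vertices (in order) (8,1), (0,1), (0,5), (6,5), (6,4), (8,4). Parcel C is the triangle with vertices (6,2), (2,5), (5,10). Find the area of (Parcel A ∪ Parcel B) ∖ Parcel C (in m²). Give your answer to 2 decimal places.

|Parcel A ∪ Parcel B| = 39.55.
|(Parcel A ∪ Parcel B) ∩ Parcel C| = 10.6571.
|(Parcel A ∪ Parcel B) ∖ Parcel C| = 39.55 − 10.6571 = 28.89.

28.89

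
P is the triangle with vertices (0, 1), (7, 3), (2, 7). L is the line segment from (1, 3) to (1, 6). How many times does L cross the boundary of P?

The segment meets the boundary at (1,4).

1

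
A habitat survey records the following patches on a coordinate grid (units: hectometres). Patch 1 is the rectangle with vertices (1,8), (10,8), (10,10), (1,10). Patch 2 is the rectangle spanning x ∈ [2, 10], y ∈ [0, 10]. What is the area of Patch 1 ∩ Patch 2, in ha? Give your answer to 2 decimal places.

|Patch 1∩Patch 2|: x∈[2,10], y∈[8,10] → 8·2 = 16.

16.00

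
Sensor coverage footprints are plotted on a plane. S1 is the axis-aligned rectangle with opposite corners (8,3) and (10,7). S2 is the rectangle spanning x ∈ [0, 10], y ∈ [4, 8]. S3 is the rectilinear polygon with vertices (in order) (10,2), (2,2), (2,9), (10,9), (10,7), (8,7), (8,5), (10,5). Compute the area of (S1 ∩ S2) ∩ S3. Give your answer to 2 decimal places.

|S1 ∩ S2| = 6.
|(S1 ∩ S2) ∩ S3| = 2.00.

2.00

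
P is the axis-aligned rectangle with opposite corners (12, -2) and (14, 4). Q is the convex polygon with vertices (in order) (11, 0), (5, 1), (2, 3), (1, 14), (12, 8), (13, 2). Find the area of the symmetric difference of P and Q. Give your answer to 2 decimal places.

114.17

|P| = 12, |Q| = 106.5, |P∩Q| = 2.1667.
|P △ Q| = |P| + |Q| − 2·|P∩Q| = 12 + 106.5 − 4.3333 = 114.17.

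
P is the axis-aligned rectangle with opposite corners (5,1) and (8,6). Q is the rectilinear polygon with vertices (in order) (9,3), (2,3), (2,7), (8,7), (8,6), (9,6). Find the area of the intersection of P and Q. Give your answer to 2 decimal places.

The intersection is the polygon with vertices (8,3), (5,3), (5,6), (8,6).
By the shoelace formula its area is 9.00.

9.00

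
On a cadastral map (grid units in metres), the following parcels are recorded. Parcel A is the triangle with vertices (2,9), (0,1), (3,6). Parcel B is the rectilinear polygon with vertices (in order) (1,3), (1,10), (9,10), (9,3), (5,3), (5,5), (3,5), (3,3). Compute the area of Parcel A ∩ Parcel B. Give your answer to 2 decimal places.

5.80

The intersection is the polygon with vertices (2,9), (3,6), (1.2,3), (1,3), (1,5).
By the shoelace formula its area is 5.80.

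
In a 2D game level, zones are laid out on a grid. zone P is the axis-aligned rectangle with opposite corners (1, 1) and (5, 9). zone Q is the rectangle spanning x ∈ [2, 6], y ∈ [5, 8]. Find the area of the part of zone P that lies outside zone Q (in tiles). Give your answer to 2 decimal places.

23.00

|zone P∩zone Q|: x∈[2,5], y∈[5,8] → 3·3 = 9.
|zone P| = 32.
|zone P ∖ zone Q| = |zone P| − |zone P∩zone Q| = 32 − 9 = 23.00.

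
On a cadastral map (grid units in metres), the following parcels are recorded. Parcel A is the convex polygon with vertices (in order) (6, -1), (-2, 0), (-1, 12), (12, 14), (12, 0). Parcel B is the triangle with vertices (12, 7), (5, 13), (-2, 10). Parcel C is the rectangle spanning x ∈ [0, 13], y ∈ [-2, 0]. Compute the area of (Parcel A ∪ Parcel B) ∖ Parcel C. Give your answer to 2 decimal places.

175.49

|Parcel A ∪ Parcel B| = 182.2411.
|(Parcel A ∪ Parcel B) ∩ Parcel C| = 6.75.
|(Parcel A ∪ Parcel B) ∖ Parcel C| = 182.2411 − 6.75 = 175.49.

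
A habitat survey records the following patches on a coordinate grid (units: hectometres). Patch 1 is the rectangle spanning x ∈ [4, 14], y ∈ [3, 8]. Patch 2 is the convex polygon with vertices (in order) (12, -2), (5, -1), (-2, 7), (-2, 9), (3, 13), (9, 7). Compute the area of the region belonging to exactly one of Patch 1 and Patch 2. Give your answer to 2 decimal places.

107.67

|Patch 1| = 50, |Patch 2| = 112, |Patch 1∩Patch 2| = 27.1667.
|Patch 1 △ Patch 2| = |Patch 1| + |Patch 2| − 2·|Patch 1∩Patch 2| = 50 + 112 − 54.3333 = 107.67.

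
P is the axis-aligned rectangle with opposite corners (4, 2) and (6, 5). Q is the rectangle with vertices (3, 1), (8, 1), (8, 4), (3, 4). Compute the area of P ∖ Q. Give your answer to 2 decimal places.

|P∩Q|: x∈[4,6], y∈[2,4] → 2·2 = 4.
|P| = 6.
|P ∖ Q| = |P| − |P∩Q| = 6 − 4 = 2.00.

2.00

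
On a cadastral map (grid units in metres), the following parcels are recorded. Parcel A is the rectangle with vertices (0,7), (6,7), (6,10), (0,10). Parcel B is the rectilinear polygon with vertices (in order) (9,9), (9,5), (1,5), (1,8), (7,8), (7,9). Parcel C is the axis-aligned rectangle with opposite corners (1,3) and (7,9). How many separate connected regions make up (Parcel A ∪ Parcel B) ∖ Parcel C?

(Parcel A ∪ Parcel B) ∖ Parcel C splits into 2 disjoint pieces (area 8, area 8).

2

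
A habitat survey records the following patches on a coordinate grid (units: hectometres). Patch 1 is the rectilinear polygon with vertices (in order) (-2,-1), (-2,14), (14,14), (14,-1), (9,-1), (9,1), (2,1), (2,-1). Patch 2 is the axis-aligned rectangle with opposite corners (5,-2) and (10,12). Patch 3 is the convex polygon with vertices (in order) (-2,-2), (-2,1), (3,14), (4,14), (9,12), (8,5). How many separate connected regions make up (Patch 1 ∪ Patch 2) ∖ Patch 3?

(Patch 1 ∪ Patch 2) ∖ Patch 3 splits into 3 disjoint pieces (area 32.5, area 111.9286, area 2.3143).

3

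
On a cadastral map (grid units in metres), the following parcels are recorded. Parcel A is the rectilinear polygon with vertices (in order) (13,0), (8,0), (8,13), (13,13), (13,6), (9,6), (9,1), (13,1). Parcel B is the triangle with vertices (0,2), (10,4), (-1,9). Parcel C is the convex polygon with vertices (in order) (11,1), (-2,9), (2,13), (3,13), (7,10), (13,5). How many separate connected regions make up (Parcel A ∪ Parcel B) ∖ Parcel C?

3

(Parcel A ∪ Parcel B) ∖ Parcel C splits into 3 disjoint pieces (area 6.5385, area 23.0166, area 28.9833).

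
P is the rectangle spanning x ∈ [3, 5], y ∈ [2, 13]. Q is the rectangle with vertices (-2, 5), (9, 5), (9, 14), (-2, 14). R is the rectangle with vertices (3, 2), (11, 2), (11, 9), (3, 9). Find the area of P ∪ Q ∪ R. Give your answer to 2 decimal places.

131.00

By inclusion–exclusion:
Individual areas: |P| = 22, |Q| = 99, |R| = 56.
|P∩Q|: x∈[3,5], y∈[5,13] → 2·8 = 16.
|P∩R|: x∈[3,5], y∈[2,9] → 2·7 = 14.
|Q∩R|: x∈[3,9], y∈[5,9] → 6·4 = 24.
|P∩Q∩R| = 8.
|P ∪ Q ∪ R| = 177 − 54 + 8 = 131.00.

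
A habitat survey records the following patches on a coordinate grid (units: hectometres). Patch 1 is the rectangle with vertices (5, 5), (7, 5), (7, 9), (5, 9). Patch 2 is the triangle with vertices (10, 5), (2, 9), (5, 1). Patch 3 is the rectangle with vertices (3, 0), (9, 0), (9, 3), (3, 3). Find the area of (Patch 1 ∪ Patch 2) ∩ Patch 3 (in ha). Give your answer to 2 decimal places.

3.25

The region (Patch 1 ∪ Patch 2) ∩ Patch 3 is the polygon with vertices (5,1), (4.25,3), (7.5,3).
By the shoelace formula its area is 3.25.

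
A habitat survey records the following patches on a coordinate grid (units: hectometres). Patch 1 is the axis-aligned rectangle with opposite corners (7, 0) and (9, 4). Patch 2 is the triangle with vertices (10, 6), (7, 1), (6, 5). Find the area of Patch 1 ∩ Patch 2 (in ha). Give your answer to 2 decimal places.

The intersection is the polygon with vertices (7,4), (8.8,4), (7,1).
By the shoelace formula its area is 2.70.

2.70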